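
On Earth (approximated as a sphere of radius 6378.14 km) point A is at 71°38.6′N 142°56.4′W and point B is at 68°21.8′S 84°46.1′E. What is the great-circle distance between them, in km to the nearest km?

18236 km

In radians: φ₁ = 1.2504, φ₂ = -1.1932, Δλ = -132.292° = -2.3089 rad.
cos c = sin φ₁ sin φ₂ + cos φ₁ cos φ₂ cos Δλ = (0.9491)(-0.9295) + (0.3149)(0.3687)(-0.6729) = -0.96038,
so c = arccos(-0.96038) = 2.85916 rad.
Distance = R·c = 6378.14 × 2.8592 ≈ 18236 km.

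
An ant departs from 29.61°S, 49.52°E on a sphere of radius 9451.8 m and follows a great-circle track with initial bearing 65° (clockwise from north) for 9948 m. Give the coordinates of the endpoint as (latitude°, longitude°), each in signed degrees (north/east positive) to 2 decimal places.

Angular distance δ = d/R = 9948/9451.8 = 1.05250 rad; initial bearing θ = 1.1345 rad.
sin φ₂ = sin φ₁ cos δ + cos φ₁ sin δ cos θ = (-0.4941)(0.4954) + (0.8694)(0.8687)(0.4226) = 0.0744, so φ₂ = 4.27°.
Δλ = atan2(sin θ sin δ cos φ₁, cos δ − sin φ₁ sin φ₂) = atan2(0.6845, 0.5322) = 52.135°.
λ₂ = 49.520° + 52.135° = 101.66°.

4.27°, 101.66°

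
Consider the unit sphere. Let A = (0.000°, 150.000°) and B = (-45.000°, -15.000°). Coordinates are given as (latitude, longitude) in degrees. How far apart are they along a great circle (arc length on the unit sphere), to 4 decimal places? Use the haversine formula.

In radians: φ₁ = 0.0000, φ₂ = -0.7854, Δλ = -165.000° = -2.8798 rad.
Haversine: a = sin²(Δφ/2) + cos φ₁ cos φ₂ sin²(Δλ/2) = 0.1464 + (1.0000)(0.7071)(0.9830) = 0.84151.
Central angle c = 2·arcsin(√a) = 2.32268 rad.
On the unit sphere the arc length equals the central angle: 2.3227.

2.3227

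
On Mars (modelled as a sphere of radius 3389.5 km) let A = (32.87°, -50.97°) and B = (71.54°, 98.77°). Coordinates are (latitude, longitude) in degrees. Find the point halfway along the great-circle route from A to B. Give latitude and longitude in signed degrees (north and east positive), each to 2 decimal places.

68.47°, -35.24°

The central angle between A and B is δ = 1.2817 rad.
With f = 0.5, the slerp weights are sin((1−f)δ)/sin δ = 0.6238 and sin(fδ)/sin δ = 0.6238.
Weighted sum of the unit vectors: (0.6238)·(0.5289,-0.6525,0.5427) + (0.6238)·(-0.0483,0.3129,0.9485) = (0.2998, -0.2118, 0.9302).
Converting back: φ = atan2(z, √(x²+y²)) = 68.47°, λ = atan2(y, x) = -35.24°.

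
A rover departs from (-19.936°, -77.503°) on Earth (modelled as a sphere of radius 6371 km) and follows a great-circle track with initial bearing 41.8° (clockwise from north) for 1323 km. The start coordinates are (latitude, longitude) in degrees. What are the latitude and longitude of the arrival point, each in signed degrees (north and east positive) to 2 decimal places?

-10.90°, -69.46°

Angular distance δ = d/R = 1323/6371 = 0.20766 rad; initial bearing θ = 0.7295 rad.
sin φ₂ = sin φ₁ cos δ + cos φ₁ sin δ cos θ = (-0.3410)(0.9785) + (0.9401)(0.2062)(0.7455) = -0.1892, so φ₂ = -10.90°.
Δλ = atan2(sin θ sin δ cos φ₁, cos δ − sin φ₁ sin φ₂) = atan2(0.1292, 0.9140) = 8.045°.
λ₂ = -77.503° + 8.045° = -69.46°.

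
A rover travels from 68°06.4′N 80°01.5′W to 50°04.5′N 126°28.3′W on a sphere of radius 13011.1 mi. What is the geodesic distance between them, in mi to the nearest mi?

In radians: φ₁ = 1.1887, φ₂ = 0.8740, Δλ = -46.447° = -0.8106 rad.
Haversine: a = sin²(Δφ/2) + cos φ₁ cos φ₂ sin²(Δλ/2) = 0.0246 + (0.3729)(0.6418)(0.1555) = 0.06177.
Central angle c = 2·arcsin(√a) = 0.50232 rad.
Distance = R·c = 13011.1 × 0.5023 ≈ 6536 mi.

6536 mi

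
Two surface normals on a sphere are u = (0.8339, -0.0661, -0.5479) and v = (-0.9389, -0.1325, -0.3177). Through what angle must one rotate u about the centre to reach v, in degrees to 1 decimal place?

126.9°

u·v = -0.6001; |u| = 1.0000, |v| = 1.0000.
cos θ = (u·v)/(|u||v|) = -0.6001, so θ = 126.9°.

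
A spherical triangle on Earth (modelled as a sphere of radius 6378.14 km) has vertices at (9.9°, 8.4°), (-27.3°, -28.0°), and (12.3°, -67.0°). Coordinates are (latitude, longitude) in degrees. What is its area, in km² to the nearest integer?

20279906 km²

Side lengths (central angles): a = 0.9557, b = 1.2878, c = 0.8947 rad; semiperimeter s = 1.5691.
By l'Huilier's theorem, tan(E/4) = √[tan(s/2) tan((s−a)/2) tan((s−b)/2) tan((s−c)/2)], giving spherical excess E = 0.4985 rad.
Area = E·R² = 0.4985 × (6378.14)² ≈ 20279906 km².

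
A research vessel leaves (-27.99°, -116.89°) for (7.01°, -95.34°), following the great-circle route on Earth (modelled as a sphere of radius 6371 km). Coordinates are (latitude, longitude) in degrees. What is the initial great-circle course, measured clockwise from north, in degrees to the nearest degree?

34°

With φ₁ = -0.4885, φ₂ = 0.1223, Δλ = 0.3761 rad, the forward-azimuth formula gives
θ = atan2( sin Δλ cos φ₂ , cos φ₁ sin φ₂ − sin φ₁ cos φ₂ cos Δλ ) = atan2(0.3646, 0.5410) = 33.97°.
So the initial bearing is 34°.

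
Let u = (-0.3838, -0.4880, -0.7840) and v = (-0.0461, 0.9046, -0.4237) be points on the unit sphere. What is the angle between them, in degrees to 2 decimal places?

95.25°

u·v = -0.0916; |u| = 1.0001, |v| = 1.0000.
cos θ = (u·v)/(|u||v|) = -0.0916, so θ = 95.25°.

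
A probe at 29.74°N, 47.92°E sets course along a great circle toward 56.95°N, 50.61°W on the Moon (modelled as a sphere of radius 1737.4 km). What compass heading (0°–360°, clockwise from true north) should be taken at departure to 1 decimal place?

Δλ = -98.530° = -1.7197 rad.
y = sin Δλ · cos φ₂ = (-0.9889)(0.5454) = -0.5393
x = cos φ₁ sin φ₂ − sin φ₁ cos φ₂ cos Δλ = (0.8683)(0.8382) − (0.4961)(0.5454)(-0.1483) = 0.7679
θ = atan2(y, x) = -35.08°; adding 360° gives 324.9°.

324.9°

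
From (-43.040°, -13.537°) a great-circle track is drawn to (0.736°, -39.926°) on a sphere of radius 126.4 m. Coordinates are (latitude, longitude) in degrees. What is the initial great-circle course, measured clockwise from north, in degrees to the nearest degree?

324°

Δλ = -26.389° = -0.4606 rad.
y = sin Δλ · cos φ₂ = (-0.4445)(0.9999) = -0.4444
x = cos φ₁ sin φ₂ − sin φ₁ cos φ₂ cos Δλ = (0.7309)(0.0128) − (-0.6825)(0.9999)(0.8958) = 0.6207
θ = atan2(y, x) = -35.60°; adding 360° gives 324°.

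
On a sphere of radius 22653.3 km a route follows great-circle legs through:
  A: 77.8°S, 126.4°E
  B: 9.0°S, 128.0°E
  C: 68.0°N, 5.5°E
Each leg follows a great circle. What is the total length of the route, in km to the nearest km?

70739 km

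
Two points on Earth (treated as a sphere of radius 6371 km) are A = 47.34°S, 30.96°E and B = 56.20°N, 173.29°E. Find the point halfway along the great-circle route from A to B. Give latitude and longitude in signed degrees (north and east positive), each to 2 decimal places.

The central angle between A and B is δ = 2.7128 rad.
With f = 0.5, the slerp weights are sin((1−f)δ)/sin δ = 2.3503 and sin(fδ)/sin δ = 2.3503.
Weighted sum of the unit vectors: (2.3503)·(0.5811,0.3486,-0.7354) + (2.3503)·(-0.5525,0.0650,0.8310) = (0.0673, 0.9721, 0.2247).
Converting back: φ = atan2(z, √(x²+y²)) = 12.98°, λ = atan2(y, x) = 86.04°.

12.98°, 86.04°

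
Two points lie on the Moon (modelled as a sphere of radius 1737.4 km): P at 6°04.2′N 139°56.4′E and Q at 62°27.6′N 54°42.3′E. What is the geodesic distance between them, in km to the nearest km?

2499 km

In radians: φ₁ = 0.1059, φ₂ = 1.0901, Δλ = -85.235° = -1.4876 rad.
cos c = sin φ₁ sin φ₂ + cos φ₁ cos φ₂ cos Δλ = (0.1057)(0.8867) + (0.9944)(0.4624)(0.0831) = 0.13195,
so c = arccos(0.13195) = 1.43846 rad.
Distance = R·c = 1737.4 × 1.4385 ≈ 2499 km.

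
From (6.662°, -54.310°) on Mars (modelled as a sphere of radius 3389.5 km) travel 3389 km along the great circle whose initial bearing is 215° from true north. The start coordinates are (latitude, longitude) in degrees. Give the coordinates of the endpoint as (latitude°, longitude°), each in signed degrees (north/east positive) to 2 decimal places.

Angular distance δ = d/R = 3389/3389.5 = 0.99985 rad; initial bearing θ = 3.7525 rad.
sin φ₂ = sin φ₁ cos δ + cos φ₁ sin δ cos θ = (0.1160)(0.5404) + (0.9932)(0.8414)(-0.8192) = -0.6219, so φ₂ = -38.45°.
Δλ = atan2(sin θ sin δ cos φ₁, cos δ − sin φ₁ sin φ₂) = atan2(-0.4793, 0.6126) = -38.044°.
λ₂ = -54.310° − 38.044° = -92.35°.

-38.45°, -92.35°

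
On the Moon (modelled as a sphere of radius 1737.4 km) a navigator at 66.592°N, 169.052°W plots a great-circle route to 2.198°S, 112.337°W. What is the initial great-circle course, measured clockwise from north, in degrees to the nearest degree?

With φ₁ = 1.1622, φ₂ = -0.0384, Δλ = 0.9899 rad, the forward-azimuth formula gives
θ = atan2( sin Δλ cos φ₂ , cos φ₁ sin φ₂ − sin φ₁ cos φ₂ cos Δλ ) = atan2(0.8353, -0.5185) = 121.83°.
So the initial bearing is 122°.

122°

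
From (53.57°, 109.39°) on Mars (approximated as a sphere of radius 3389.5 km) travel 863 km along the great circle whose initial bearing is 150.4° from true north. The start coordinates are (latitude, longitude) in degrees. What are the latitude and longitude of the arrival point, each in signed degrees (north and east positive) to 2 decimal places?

40.44°, 118.80°

Angular distance δ = d/R = 863/3389.5 = 0.25461 rad; initial bearing θ = 2.6250 rad.
sin φ₂ = sin φ₁ cos δ + cos φ₁ sin δ cos θ = (0.8046)(0.9678) + (0.5938)(0.2519)(-0.8695) = 0.6486, so φ₂ = 40.44°.
Δλ = atan2(sin θ sin δ cos φ₁, cos δ − sin φ₁ sin φ₂) = atan2(0.0739, 0.4459) = 9.407°.
λ₂ = 109.390° + 9.407° = 118.80°.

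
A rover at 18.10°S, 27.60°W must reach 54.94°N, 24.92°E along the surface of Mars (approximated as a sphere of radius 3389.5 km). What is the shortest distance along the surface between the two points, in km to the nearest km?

5060 km

In radians: φ₁ = -0.3159, φ₂ = 0.9589, Δλ = 52.520° = 0.9166 rad.
cos c = sin φ₁ sin φ₂ + cos φ₁ cos φ₂ cos Δλ = (-0.3107)(0.8186) + (0.9505)(0.5744)(0.6085) = 0.07793,
so c = arccos(0.07793) = 1.49278 rad.
Distance = R·c = 3389.5 × 1.4928 ≈ 5060 km.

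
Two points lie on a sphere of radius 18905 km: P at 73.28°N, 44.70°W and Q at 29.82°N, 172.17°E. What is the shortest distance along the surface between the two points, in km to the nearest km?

24398 km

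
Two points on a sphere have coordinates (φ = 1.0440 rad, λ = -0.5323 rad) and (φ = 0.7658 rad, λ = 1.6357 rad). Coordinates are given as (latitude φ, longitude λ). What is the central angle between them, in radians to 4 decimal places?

1.1643 rad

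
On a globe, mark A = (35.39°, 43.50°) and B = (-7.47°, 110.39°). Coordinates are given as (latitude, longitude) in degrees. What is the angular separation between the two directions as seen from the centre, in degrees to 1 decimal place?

76.0°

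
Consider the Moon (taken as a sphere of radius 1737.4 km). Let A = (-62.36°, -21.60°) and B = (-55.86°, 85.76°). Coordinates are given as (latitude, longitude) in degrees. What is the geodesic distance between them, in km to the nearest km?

Let φ₁ = -1.0884 rad, φ₂ = -0.9749 rad, and Δλ = 1.8738 rad.
cos c = sin φ₁ sin φ₂ + cos φ₁ cos φ₂ cos Δλ = (-0.8859)(-0.8277) + (0.4639)(0.5612)(-0.2984) = 0.65553,
so c = arccos(0.65553) = 0.85591 rad.
Distance = R·c = 1737.4 × 0.8559 ≈ 1487 km.

1487 km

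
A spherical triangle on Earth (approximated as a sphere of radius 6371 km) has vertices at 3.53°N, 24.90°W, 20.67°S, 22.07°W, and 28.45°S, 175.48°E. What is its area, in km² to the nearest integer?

25706797 km²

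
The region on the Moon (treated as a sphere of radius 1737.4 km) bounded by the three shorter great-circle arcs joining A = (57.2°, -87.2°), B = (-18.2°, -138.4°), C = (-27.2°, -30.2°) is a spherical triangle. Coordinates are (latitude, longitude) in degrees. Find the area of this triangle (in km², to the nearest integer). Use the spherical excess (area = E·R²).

Side lengths (central angles): a = 1.6922, b = 1.6929, c = 1.5108 rad; semiperimeter s = 2.4480.
By l'Huilier's theorem, tan(E/4) = √[tan(s/2) tan((s−a)/2) tan((s−b)/2) tan((s−c)/2)], giving spherical excess E = 1.7560 rad.
Area = E·R² = 1.7560 × (1737.4)² ≈ 5300468 km².

5300468 km²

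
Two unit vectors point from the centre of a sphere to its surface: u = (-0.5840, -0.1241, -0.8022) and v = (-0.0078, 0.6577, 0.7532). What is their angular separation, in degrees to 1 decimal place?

132.9°

u·v = -0.6813; |u| = 1.0000, |v| = 1.0000.
cos θ = (u·v)/(|u||v|) = -0.6813, so θ = 132.9°.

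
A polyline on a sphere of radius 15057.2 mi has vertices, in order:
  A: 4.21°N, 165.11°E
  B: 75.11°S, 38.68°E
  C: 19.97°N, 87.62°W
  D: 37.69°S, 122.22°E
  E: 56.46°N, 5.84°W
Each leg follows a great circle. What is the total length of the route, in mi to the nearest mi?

Leg A→B: central angle 1.7958 rad, distance 27040.0 mi.
Leg B→C: central angle 2.0635 rad, distance 31071.0 mi.
Leg C→D: central angle 2.5943 rad, distance 39063.2 mi.
Leg D→E: central angle 2.4641 rad, distance 37102.2 mi.
Total: 27040.0 + 31071.0 + 39063.2 + 37102.2 ≈ 134276 mi.

134276 mi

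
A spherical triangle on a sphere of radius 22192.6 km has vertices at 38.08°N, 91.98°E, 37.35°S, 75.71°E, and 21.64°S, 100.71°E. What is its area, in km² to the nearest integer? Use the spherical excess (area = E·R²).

Side lengths (central angles): a = 0.4659, b = 1.0521, c = 1.3423 rad; semiperimeter s = 1.4302.
By l'Huilier's theorem, tan(E/4) = √[tan(s/2) tan((s−a)/2) tan((s−b)/2) tan((s−c)/2)], giving spherical excess E = 0.2470 rad.
Area = E·R² = 0.2470 × (22192.6)² ≈ 121627185 km².

121627185 km²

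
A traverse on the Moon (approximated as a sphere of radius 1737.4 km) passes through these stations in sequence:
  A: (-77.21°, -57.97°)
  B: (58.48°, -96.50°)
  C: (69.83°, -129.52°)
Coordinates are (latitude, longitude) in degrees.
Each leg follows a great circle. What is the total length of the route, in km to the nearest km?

4723 km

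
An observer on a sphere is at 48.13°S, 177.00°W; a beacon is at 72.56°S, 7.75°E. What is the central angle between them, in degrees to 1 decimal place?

59.3°

Let φ₁ = -0.8400 rad, φ₂ = -1.2664 rad, and Δλ = -3.0587 rad.
Haversine: a = sin²(Δφ/2) + cos φ₁ cos φ₂ sin²(Δλ/2) = 0.0448 + (0.6674)(0.2997)(0.9983) = 0.24446.
Central angle c = 2·arcsin(√a) = 1.03436 rad.
So the angular separation is 59.3°.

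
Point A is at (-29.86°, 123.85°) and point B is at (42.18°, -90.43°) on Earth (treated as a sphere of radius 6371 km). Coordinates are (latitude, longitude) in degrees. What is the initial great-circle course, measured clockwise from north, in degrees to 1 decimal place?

56.4°

With φ₁ = -0.5212, φ₂ = 0.7362, Δλ = 2.5433 rad, the forward-azimuth formula gives
θ = atan2( sin Δλ cos φ₂ , cos φ₁ sin φ₂ − sin φ₁ cos φ₂ cos Δλ ) = atan2(0.4174, 0.2775) = 56.39°.
So the initial bearing is 56.4°.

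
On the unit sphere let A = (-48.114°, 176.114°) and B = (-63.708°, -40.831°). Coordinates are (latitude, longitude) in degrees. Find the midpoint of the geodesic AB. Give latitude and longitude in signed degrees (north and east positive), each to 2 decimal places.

The central angle between A and B is δ = 1.1251 rad.
With f = 0.5, the slerp weights are sin((1−f)δ)/sin δ = 0.5911 and sin(fδ)/sin δ = 0.5911.
Weighted sum of the unit vectors: (0.5911)·(-0.6661,0.0452,-0.7445) + (0.5911)·(0.3352,-0.2896,-0.8965) = (-0.1956, -0.1444, -0.9700).
Converting back: φ = atan2(z, √(x²+y²)) = -75.93°, λ = atan2(y, x) = -143.56°.

-75.93°, -143.56°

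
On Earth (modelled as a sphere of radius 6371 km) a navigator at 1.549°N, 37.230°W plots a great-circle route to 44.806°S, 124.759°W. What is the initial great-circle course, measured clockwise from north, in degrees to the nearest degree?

225°

With φ₁ = 0.0270, φ₂ = -0.7820, Δλ = -1.5277 rad, the forward-azimuth formula gives
θ = atan2( sin Δλ cos φ₂ , cos φ₁ sin φ₂ − sin φ₁ cos φ₂ cos Δλ ) = atan2(-0.7088, -0.7053) = -134.86°.
Adding 360° brings this into [0°, 360°): 225°.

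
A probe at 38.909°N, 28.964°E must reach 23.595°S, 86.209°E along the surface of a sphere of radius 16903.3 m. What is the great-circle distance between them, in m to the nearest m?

24273 m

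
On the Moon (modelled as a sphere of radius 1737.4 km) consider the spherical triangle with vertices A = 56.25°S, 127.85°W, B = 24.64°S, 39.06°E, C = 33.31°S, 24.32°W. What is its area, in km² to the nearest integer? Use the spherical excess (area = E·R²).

2241742 km²

Side lengths (central angles): a = 0.9651, b = 1.2154, c = 1.7165 rad; semiperimeter s = 1.9485.
By l'Huilier's theorem, tan(E/4) = √[tan(s/2) tan((s−a)/2) tan((s−b)/2) tan((s−c)/2)], giving spherical excess E = 0.7427 rad.
Area = E·R² = 0.7427 × (1737.4)² ≈ 2241742 km².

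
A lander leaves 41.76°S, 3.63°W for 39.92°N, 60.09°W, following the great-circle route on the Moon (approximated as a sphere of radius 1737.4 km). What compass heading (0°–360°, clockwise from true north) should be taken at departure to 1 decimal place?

320.0°

With φ₁ = -0.7288, φ₂ = 0.6967, Δλ = -0.9854 rad, the forward-azimuth formula gives
θ = atan2( sin Δλ cos φ₂ , cos φ₁ sin φ₂ − sin φ₁ cos φ₂ cos Δλ ) = atan2(-0.6392, 0.7609) = -40.03°.
Adding 360° brings this into [0°, 360°): 320.0°.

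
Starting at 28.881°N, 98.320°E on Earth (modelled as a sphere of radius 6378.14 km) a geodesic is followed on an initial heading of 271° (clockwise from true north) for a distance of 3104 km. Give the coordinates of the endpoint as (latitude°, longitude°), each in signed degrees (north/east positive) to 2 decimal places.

Angular distance δ = d/R = 3104/6378.14 = 0.48666 rad; initial bearing θ = 4.7298 rad.
sin φ₂ = sin φ₁ cos δ + cos φ₁ sin δ cos θ = (0.4830)(0.8839) + (0.8756)(0.4677)(0.0175) = 0.4341, so φ₂ = 25.73°.
Δλ = atan2(sin θ sin δ cos φ₁, cos δ − sin φ₁ sin φ₂) = atan2(-0.4094, 0.6742) = -31.269°.
λ₂ = 98.320° − 31.269° = 67.05°.

25.73°, 67.05°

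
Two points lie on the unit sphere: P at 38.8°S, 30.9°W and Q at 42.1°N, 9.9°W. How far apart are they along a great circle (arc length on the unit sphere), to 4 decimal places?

1.4508

Let φ₁ = -0.6772 rad, φ₂ = 0.7348 rad, and Δλ = 0.3665 rad.
cos c = sin φ₁ sin φ₂ + cos φ₁ cos φ₂ cos Δλ = (-0.6266)(0.6704) + (0.7793)(0.7420)(0.9336) = 0.11975,
so c = arccos(0.11975) = 1.45076 rad.
On the unit sphere the arc length equals the central angle: 1.4508.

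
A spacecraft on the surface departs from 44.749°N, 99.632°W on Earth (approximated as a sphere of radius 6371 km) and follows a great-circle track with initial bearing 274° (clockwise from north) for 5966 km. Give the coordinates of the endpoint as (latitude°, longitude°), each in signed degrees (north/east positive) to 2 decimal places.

27.20°, -164.24°

Angular distance δ = d/R = 5966/6371 = 0.93643 rad; initial bearing θ = 4.7822 rad.
sin φ₂ = sin φ₁ cos δ + cos φ₁ sin δ cos θ = (0.7040)(0.5927) + (0.7102)(0.8054)(0.0698) = 0.4571, so φ₂ = 27.20°.
Δλ = atan2(sin θ sin δ cos φ₁, cos δ − sin φ₁ sin φ₂) = atan2(-0.5706, 0.2708) = -64.610°.
λ₂ = -99.632° − 64.610° = -164.24°.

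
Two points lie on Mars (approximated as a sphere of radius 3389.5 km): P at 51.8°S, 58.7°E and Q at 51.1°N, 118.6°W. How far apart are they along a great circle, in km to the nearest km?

In radians: φ₁ = -0.9041, φ₂ = 0.8919, Δλ = -177.300° = -3.0945 rad.
Haversine: a = sin²(Δφ/2) + cos φ₁ cos φ₂ sin²(Δλ/2) = 0.6116 + (0.6184)(0.6280)(0.9994) = 0.99975.
Central angle c = 2·arcsin(√a) = 3.10979 rad.
Distance = R·c = 3389.5 × 3.1098 ≈ 10541 km.

10541 km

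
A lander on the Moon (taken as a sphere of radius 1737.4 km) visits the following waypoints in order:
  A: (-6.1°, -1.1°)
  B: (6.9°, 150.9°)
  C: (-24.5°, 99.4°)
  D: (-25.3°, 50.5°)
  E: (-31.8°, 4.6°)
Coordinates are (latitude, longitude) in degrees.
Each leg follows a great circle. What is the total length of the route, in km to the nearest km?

Leg A→B: central angle 2.6559 rad, distance 4614.4 km.
Leg B→C: central angle 1.0327 rad, distance 1794.1 km.
Leg C→D: central angle 0.7698 rad, distance 1337.5 km.
Leg D→E: central angle 0.7076 rad, distance 1229.4 km.
Total: 4614.4 + 1794.1 + 1337.5 + 1229.4 ≈ 8975 km.

8975 km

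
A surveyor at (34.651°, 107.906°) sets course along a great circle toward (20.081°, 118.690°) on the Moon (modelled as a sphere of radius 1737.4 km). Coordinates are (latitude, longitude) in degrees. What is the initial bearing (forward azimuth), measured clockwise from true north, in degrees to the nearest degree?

144°

With φ₁ = 0.6048, φ₂ = 0.3505, Δλ = 0.1882 rad, the forward-azimuth formula gives
θ = atan2( sin Δλ cos φ₂ , cos φ₁ sin φ₂ − sin φ₁ cos φ₂ cos Δλ ) = atan2(0.1757, -0.2421) = 144.03°.
So the initial bearing is 144°.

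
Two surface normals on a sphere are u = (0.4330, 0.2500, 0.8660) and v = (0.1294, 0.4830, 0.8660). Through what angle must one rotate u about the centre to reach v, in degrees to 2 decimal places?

22.06°

u·v = 0.9267; |u| = 1.0000, |v| = 1.0000.
cos θ = (u·v)/(|u||v|) = 0.9268, so θ = 22.06°.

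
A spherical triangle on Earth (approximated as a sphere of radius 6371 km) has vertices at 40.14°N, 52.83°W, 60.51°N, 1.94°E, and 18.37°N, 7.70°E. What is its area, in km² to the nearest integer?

Side lengths (central angles): a = 0.7390, b = 0.9763, c = 0.6790 rad; semiperimeter s = 1.1971.
By l'Huilier's theorem, tan(E/4) = √[tan(s/2) tan((s−a)/2) tan((s−b)/2) tan((s−c)/2)], giving spherical excess E = 0.2730 rad.
Area = E·R² = 0.2730 × (6371)² ≈ 11080995 km².

11080995 km²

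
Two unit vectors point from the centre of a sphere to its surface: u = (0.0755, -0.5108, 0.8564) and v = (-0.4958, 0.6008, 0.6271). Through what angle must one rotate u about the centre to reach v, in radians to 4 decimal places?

u·v = 0.1927; |u| = 1.0000, |v| = 1.0000.
cos θ = (u·v)/(|u||v|) = 0.1927, so θ = 1.3769 rad.

1.3769 rad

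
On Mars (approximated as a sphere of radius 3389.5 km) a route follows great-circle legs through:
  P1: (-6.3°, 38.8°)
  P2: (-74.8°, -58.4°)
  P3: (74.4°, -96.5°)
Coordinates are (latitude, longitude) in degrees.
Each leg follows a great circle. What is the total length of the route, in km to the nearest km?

Leg P1→P2: central angle 1.4975 rad, distance 5075.8 km.
Leg P2→P3: central angle 2.6341 rad, distance 8928.4 km.
Total: 5075.8 + 8928.4 ≈ 14004 km.

14004 km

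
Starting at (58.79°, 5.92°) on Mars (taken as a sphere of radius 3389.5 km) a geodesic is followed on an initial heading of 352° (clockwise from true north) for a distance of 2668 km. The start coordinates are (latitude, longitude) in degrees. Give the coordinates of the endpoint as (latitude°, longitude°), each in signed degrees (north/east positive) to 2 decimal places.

Angular distance δ = d/R = 2668/3389.5 = 0.78714 rad; initial bearing θ = 6.1436 rad.
sin φ₂ = sin φ₁ cos δ + cos φ₁ sin δ cos θ = (0.8553)(0.7059) + (0.5182)(0.7083)(0.9903) = 0.9672, so φ₂ = 75.28°.
Δλ = atan2(sin θ sin δ cos φ₁, cos δ − sin φ₁ sin φ₂) = atan2(-0.0511, -0.1213) = -157.169°.
λ₂ = 5.920° − 157.169° = -151.25°.

75.28°, -151.25°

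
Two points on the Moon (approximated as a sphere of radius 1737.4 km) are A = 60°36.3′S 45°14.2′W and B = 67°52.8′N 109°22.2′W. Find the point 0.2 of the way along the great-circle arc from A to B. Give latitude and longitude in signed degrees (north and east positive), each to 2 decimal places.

-35.32°, -61.34°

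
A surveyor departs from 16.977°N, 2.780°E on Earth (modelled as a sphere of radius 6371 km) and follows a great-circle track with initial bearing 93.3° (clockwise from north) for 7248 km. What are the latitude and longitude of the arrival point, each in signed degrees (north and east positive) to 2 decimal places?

4.16°, 68.08°

Angular distance δ = d/R = 7248/6371 = 1.13765 rad; initial bearing θ = 1.6284 rad.
sin φ₂ = sin φ₁ cos δ + cos φ₁ sin δ cos θ = (0.2920)(0.4197) + (0.9564)(0.9077)(-0.0576) = 0.0726, so φ₂ = 4.16°.
Δλ = atan2(sin θ sin δ cos φ₁, cos δ − sin φ₁ sin φ₂) = atan2(0.8667, 0.3985) = 65.305°.
λ₂ = 2.780° + 65.305° = 68.08°.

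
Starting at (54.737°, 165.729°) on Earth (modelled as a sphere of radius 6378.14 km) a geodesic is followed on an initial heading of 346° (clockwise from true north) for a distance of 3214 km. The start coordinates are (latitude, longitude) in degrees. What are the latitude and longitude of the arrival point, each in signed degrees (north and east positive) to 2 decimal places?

Angular distance δ = d/R = 3214/6378.14 = 0.50391 rad; initial bearing θ = 6.0388 rad.
sin φ₂ = sin φ₁ cos δ + cos φ₁ sin δ cos θ = (0.8165)(0.8757) + (0.5773)(0.4829)(0.9703) = 0.9855, so φ₂ = 80.23°.
Δλ = atan2(sin θ sin δ cos φ₁, cos δ − sin φ₁ sin φ₂) = atan2(-0.0674, 0.0710) = -43.516°.
λ₂ = 165.729° − 43.516° = 122.21°.

80.23°, 122.21°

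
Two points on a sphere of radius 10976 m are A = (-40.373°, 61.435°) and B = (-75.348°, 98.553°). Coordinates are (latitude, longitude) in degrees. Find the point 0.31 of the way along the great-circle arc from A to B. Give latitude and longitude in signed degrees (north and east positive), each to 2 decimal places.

-51.92°, 66.16°

Central angle δ = 0.6756 rad. Interpolating on the sphere with fraction f = 0.31:
P = [sin((1−f)δ)·A + sin(fδ)·B] / sin δ = 0.7187·A + 0.3325·B in Cartesian coordinates,
giving P = (0.2493, 0.5641, -0.7872), i.e. latitude -51.92°, longitude 66.16°.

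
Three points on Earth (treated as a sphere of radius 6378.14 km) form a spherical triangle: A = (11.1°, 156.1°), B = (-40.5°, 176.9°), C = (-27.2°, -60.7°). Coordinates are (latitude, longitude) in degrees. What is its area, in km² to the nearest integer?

34807206 km²

Side lengths (central angles): a = 1.6364, b = 2.4765, c = 0.9612 rad; semiperimeter s = 2.5370.
By l'Huilier's theorem, tan(E/4) = √[tan(s/2) tan((s−a)/2) tan((s−b)/2) tan((s−c)/2)], giving spherical excess E = 0.8556 rad.
Area = E·R² = 0.8556 × (6378.14)² ≈ 34807206 km².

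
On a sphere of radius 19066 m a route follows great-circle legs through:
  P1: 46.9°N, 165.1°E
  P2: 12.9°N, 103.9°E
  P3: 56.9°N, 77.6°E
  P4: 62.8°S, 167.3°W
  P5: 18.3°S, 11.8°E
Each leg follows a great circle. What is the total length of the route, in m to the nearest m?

118681 m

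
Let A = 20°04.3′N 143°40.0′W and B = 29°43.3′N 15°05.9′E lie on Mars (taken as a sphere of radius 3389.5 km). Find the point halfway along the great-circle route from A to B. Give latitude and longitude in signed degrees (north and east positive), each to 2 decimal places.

67.92°, -76.09°

The central angle between A and B is δ = 2.2021 rad.
With f = 0.5, the slerp weights are sin((1−f)δ)/sin δ = 1.1045 and sin(fδ)/sin δ = 1.1045.
Weighted sum of the unit vectors: (1.1045)·(-0.7567,-0.5565,0.3432) + (1.1045)·(0.8385,0.2262,0.4958) = (0.0904, -0.3648, 0.9267).
Converting back: φ = atan2(z, √(x²+y²)) = 67.92°, λ = atan2(y, x) = -76.09°.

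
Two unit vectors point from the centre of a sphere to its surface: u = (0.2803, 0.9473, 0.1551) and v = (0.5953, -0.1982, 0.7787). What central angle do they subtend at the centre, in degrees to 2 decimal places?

u·v = 0.0999; |u| = 1.0000, |v| = 1.0000.
cos θ = (u·v)/(|u||v|) = 0.0999, so θ = 84.27°.

84.27°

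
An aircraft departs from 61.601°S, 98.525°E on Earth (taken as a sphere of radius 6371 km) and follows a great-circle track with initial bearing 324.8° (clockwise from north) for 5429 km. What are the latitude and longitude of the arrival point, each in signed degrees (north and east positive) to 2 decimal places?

Angular distance δ = d/R = 5429/6371 = 0.85214 rad; initial bearing θ = 5.6688 rad.
sin φ₂ = sin φ₁ cos δ + cos φ₁ sin δ cos θ = (-0.8797)(0.6584) + (0.4756)(0.7527)(0.8171) = -0.2866, so φ₂ = -16.66°.
Δλ = atan2(sin θ sin δ cos φ₁, cos δ − sin φ₁ sin φ₂) = atan2(-0.2064, 0.4063) = -26.928°.
λ₂ = 98.525° − 26.928° = 71.60°.

-16.66°, 71.60°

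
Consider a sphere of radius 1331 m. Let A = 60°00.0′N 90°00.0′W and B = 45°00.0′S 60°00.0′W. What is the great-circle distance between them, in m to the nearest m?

In radians: φ₁ = 1.0472, φ₂ = -0.7854, Δλ = 30.000° = 0.5236 rad.
Haversine: a = sin²(Δφ/2) + cos φ₁ cos φ₂ sin²(Δλ/2) = 0.6294 + (0.5000)(0.7071)(0.0670) = 0.65309.
Central angle c = 2·arcsin(√a) = 1.88198 rad.
Distance = R·c = 1331 × 1.8820 ≈ 2505 m.

2505 m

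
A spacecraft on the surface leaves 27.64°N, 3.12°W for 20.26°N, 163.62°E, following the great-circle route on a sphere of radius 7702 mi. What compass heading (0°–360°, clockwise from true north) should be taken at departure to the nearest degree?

With φ₁ = 0.4824, φ₂ = 0.3536, Δλ = 2.9102 rad, the forward-azimuth formula gives
θ = atan2( sin Δλ cos φ₂ , cos φ₁ sin φ₂ − sin φ₁ cos φ₂ cos Δλ ) = atan2(0.2152, 0.7304) = 16.42°.
So the initial bearing is 16°.

16°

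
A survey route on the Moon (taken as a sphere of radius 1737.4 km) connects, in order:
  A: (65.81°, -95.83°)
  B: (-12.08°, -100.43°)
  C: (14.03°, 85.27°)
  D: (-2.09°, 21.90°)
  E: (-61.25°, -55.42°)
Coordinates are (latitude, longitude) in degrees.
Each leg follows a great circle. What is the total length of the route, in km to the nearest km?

12098 km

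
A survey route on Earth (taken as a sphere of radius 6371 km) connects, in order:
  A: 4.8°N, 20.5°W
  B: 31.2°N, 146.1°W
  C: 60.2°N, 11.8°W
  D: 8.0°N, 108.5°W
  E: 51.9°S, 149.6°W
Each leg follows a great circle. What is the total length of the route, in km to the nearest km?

Leg A→B: central angle 2.0407 rad, distance 13001.5 km.
Leg B→C: central angle 1.4176 rad, distance 9031.3 km.
Leg C→D: central angle 1.5074 rad, distance 9603.7 km.
Leg D→E: central angle 1.2122 rad, distance 7723.1 km.
Total: 13001.5 + 9031.3 + 9603.7 + 7723.1 ≈ 39360 km.

39360 km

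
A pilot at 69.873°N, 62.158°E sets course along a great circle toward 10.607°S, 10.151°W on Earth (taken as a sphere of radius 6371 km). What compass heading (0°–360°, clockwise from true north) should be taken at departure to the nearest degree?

250°

With φ₁ = 1.2195, φ₂ = -0.1851, Δλ = -1.2620 rad, the forward-azimuth formula gives
θ = atan2( sin Δλ cos φ₂ , cos φ₁ sin φ₂ − sin φ₁ cos φ₂ cos Δλ ) = atan2(-0.9364, -0.3438) = -110.16°.
Adding 360° brings this into [0°, 360°): 250°.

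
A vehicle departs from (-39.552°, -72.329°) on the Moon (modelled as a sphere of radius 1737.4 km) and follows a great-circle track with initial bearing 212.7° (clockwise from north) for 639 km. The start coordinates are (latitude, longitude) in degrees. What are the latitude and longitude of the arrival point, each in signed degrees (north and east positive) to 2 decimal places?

-55.84°, -92.57°

Angular distance δ = d/R = 639/1737.4 = 0.36779 rad; initial bearing θ = 3.7123 rad.
sin φ₂ = sin φ₁ cos δ + cos φ₁ sin δ cos θ = (-0.6368)(0.9331) + (0.7710)(0.3596)(-0.8415) = -0.8275, so φ₂ = -55.84°.
Δλ = atan2(sin θ sin δ cos φ₁, cos δ − sin φ₁ sin φ₂) = atan2(-0.1498, 0.4062) = -20.240°.
λ₂ = -72.329° − 20.240° = -92.57°.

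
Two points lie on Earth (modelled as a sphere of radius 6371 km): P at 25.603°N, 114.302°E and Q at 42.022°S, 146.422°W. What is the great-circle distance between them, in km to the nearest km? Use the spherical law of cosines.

12610 km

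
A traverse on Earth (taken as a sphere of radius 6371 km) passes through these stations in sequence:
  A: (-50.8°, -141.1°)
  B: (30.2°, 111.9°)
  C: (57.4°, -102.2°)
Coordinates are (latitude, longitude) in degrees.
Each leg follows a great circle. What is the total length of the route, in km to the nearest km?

Leg A→B: central angle 2.1526 rad, distance 13714.1 km.
Leg B→C: central angle 1.5326 rad, distance 9764.2 km.
Total: 13714.1 + 9764.2 ≈ 23478 km.

23478 km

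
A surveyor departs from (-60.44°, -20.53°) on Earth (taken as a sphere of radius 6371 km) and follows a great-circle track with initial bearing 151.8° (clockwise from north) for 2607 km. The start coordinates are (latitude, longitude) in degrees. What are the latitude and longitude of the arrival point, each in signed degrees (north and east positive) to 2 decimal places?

-76.17°, 31.34°

Angular distance δ = d/R = 2607/6371 = 0.40920 rad; initial bearing θ = 2.6494 rad.
sin φ₂ = sin φ₁ cos δ + cos φ₁ sin δ cos θ = (-0.8698)(0.9174) + (0.4933)(0.3979)(-0.8813) = -0.9710, so φ₂ = -76.17°.
Δλ = atan2(sin θ sin δ cos φ₁, cos δ − sin φ₁ sin φ₂) = atan2(0.0928, 0.0728) = 51.867°.
λ₂ = -20.530° + 51.867° = 31.34°.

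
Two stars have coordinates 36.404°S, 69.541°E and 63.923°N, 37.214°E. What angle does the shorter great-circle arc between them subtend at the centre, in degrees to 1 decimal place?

103.5°

In radians: φ₁ = -0.6354, φ₂ = 1.1157, Δλ = -32.327° = -0.5642 rad.
Haversine: a = sin²(Δφ/2) + cos φ₁ cos φ₂ sin²(Δλ/2) = 0.5896 + (0.8049)(0.4396)(0.0775) = 0.61705.
Central angle c = 2·arcsin(√a) = 1.80709 rad.
So the angular separation is 103.5°.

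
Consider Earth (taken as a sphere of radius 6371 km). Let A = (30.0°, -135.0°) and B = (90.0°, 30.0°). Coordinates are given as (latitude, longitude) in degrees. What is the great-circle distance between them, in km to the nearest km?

In radians: φ₁ = 0.5236, φ₂ = 1.5708, Δλ = 165.000° = 2.8798 rad.
Haversine: a = sin²(Δφ/2) + cos φ₁ cos φ₂ sin²(Δλ/2) = 0.2500 + (0.8660)(0.0000)(0.9830) = 0.25000.
Central angle c = 2·arcsin(√a) = 1.04720 rad.
Distance = R·c = 6371 × 1.0472 ≈ 6672 km.

6672 km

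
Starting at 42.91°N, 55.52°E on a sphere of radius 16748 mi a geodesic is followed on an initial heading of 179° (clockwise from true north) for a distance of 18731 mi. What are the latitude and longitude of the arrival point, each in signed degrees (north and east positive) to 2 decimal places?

-21.16°, 56.48°

Angular distance δ = d/R = 18731/16748 = 1.11840 rad; initial bearing θ = 3.1241 rad.
sin φ₂ = sin φ₁ cos δ + cos φ₁ sin δ cos θ = (0.6808)(0.4371) + (0.7324)(0.8994)(-0.9998) = -0.3610, so φ₂ = -21.16°.
Δλ = atan2(sin θ sin δ cos φ₁, cos δ − sin φ₁ sin φ₂) = atan2(0.0115, 0.6829) = 0.964°.
λ₂ = 55.520° + 0.964° = 56.48°.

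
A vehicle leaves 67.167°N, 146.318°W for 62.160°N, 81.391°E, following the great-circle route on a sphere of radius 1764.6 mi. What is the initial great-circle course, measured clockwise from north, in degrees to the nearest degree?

With φ₁ = 1.1723, φ₂ = 1.0849, Δλ = -2.3089 rad, the forward-azimuth formula gives
θ = atan2( sin Δλ cos φ₂ , cos φ₁ sin φ₂ − sin φ₁ cos φ₂ cos Δλ ) = atan2(-0.3455, 0.6328) = -28.63°.
Adding 360° brings this into [0°, 360°): 331°.

331°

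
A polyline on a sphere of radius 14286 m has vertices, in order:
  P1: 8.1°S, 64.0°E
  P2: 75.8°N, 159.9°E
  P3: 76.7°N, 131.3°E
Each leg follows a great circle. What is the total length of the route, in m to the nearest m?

26451 m

Leg P1→P2: central angle 1.7331 rad, distance 24758.6 m.
Leg P2→P3: central angle 0.1185 rad, distance 1692.4 m.
Total: 24758.6 + 1692.4 ≈ 26451 m.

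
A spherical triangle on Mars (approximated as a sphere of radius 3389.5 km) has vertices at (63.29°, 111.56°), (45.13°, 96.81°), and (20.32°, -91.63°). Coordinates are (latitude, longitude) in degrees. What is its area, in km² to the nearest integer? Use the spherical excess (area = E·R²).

Side lengths (central angles): a = 1.9914, b = 1.6481, c = 0.3489 rad; semiperimeter s = 1.9942.
By l'Huilier's theorem, tan(E/4) = √[tan(s/2) tan((s−a)/2) tan((s−b)/2) tan((s−c)/2)], giving spherical excess E = 0.0810 rad.
Area = E·R² = 0.0810 × (3389.5)² ≈ 930564 km².

930564 km²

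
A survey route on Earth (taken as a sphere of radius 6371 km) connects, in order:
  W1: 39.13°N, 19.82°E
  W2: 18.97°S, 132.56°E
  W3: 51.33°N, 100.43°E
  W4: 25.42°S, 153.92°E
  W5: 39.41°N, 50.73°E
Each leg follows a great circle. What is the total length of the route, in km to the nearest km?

44536 km

Leg W1→W2: central angle 2.0814 rad, distance 13260.7 km.
Leg W2→W3: central angle 1.3216 rad, distance 8420.1 km.
Leg W3→W4: central angle 1.5702 rad, distance 10003.6 km.
Leg W4→W5: central angle 2.0172 rad, distance 12851.7 km.
Total: 13260.7 + 8420.1 + 10003.6 + 12851.7 ≈ 44536 km.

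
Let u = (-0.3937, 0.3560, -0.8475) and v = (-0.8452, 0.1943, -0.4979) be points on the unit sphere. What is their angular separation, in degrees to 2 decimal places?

u·v = 0.8239; |u| = 1.0000, |v| = 1.0000.
cos θ = (u·v)/(|u||v|) = 0.8239, so θ = 34.52°.

34.52°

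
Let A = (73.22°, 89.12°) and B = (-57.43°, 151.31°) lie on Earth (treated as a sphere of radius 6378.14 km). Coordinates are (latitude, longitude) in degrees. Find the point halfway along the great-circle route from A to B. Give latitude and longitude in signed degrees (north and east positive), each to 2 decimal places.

Central angle δ = 2.3955 rad. Interpolating on the sphere with fraction f = 0.5:
P = [sin((1−f)δ)·A + sin(fδ)·B] / sin δ = 1.3719·A + 1.3719·B in Cartesian coordinates,
giving P = (-0.6418, 0.7506, 0.1573), i.e. latitude 9.05°, longitude 130.53°.

9.05°, 130.53°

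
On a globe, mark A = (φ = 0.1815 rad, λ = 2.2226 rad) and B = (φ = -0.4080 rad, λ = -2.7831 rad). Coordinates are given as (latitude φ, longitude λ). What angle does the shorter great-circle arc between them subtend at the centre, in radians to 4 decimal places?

1.3802 rad

With latitudes φ₁ = 10.399°, φ₂ = -23.377° and longitude difference Δλ = 73.195°:
cos c = sin φ₁ sin φ₂ + cos φ₁ cos φ₂ cos Δλ = (0.1805)(-0.3968) + (0.9836)(0.9179)(0.2891) = 0.18941,
so c = arccos(0.18941) = 1.38023 rad.
So the angular separation is 1.3802 rad.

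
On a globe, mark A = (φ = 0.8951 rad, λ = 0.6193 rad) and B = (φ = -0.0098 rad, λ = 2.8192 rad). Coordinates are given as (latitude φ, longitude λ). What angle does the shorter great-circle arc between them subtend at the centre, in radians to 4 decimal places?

1.9559 rad

With latitudes φ₁ = 51.285°, φ₂ = -0.561° and longitude difference Δλ = 126.045°:
Haversine: a = sin²(Δφ/2) + cos φ₁ cos φ₂ sin²(Δλ/2) = 0.1911 + (0.6254)(1.0000)(0.7942) = 0.68783.
Central angle c = 2·arcsin(√a) = 1.95590 rad.
So the angular separation is 1.9559 rad.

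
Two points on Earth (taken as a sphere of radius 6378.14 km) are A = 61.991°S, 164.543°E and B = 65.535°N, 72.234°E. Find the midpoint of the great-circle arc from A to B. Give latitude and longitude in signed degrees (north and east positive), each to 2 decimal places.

The central angle between A and B is δ = 2.5174 rad.
With f = 0.5, the slerp weights are sin((1−f)δ)/sin δ = 1.6284 and sin(fδ)/sin δ = 1.6284.
Weighted sum of the unit vectors: (1.6284)·(-0.4526,0.1252,-0.8829) + (1.6284)·(0.1264,0.3944,0.9102) = (-0.5313, 0.8460, 0.0445).
Converting back: φ = atan2(z, √(x²+y²)) = 2.55°, λ = atan2(y, x) = 122.13°.

2.55°, 122.13°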